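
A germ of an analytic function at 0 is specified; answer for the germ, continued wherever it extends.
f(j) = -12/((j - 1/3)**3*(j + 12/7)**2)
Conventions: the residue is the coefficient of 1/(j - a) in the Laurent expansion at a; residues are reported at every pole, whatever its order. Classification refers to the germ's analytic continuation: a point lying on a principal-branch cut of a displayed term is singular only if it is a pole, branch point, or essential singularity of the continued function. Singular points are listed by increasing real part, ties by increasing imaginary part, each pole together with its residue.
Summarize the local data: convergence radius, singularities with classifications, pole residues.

Denominator factor (j + 12/7)^2: pole of order 2 at -12/7, modulus 12/7.
Denominator factor (j - 1/3)^3: pole of order 3 at 1/3, modulus 1/3.
The radius of convergence is the smallest modulus among the singular points: 1/3.
At the order-2 pole -12/7 set g(j) = (j - (-12/7))^2*f(j) = -12/(j - 1/3)**3.
Order-2 pole: residue = g'(a); g'(-12/7) = 7001316/3418801, so the residue is 7001316/3418801.
At the order-3 pole 1/3 set g(j) = (j - (1/3))^3*f(j) = -12/(j + 12/7)**2.
Order-3 pole: residue = g''(a)/2; g''(1/3) = -14002632/3418801, so the residue is -7001316/3418801.
List the singular points by increasing real part (a conjugate pair: the negative imaginary part first).

Radius of convergence at 0: 1/3.
At -12/7: a pole of order 2; residue 7001316/3418801.
At 1/3: a pole of order 3; residue -7001316/3418801.


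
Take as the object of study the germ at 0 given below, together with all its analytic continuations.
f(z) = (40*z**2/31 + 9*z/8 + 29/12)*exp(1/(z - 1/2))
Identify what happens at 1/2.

The point is an essential singularity.

The exponent 1/(z - (1/2)) has a pole at 1/2, so exp(1/(z - (1/2))) takes every nonzero value near it: an essential singularity (not a pole of any order).


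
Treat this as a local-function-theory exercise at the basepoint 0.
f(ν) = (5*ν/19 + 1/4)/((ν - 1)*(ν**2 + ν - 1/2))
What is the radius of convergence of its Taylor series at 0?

Denominator factor (ν**2 + ν - 1/2): discriminant 3, real irrational roots -1/2 + (1/2)*sqrt(3) and -1/2 - (1/2)*sqrt(3); poles of order 1, moduli -1/2 + (1/2)*sqrt(3) and 1/2 + (1/2)*sqrt(3).
Denominator factor (ν - 1): pole of order 1 at 1, modulus 1.
The radius of convergence is the smallest modulus among the singular points: -1/2 + (1/2)*sqrt(3).

The radius of convergence is -1/2 + (1/2)*sqrt(3).


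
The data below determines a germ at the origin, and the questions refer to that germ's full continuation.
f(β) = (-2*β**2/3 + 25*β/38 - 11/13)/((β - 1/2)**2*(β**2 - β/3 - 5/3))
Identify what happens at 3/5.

Denominator factors: β - 1/2 = 1/10 at β = 3/5; β**2 - β/3 - 5/3 = -113/75 at β = 3/5 — none vanishes.
So the germ continues analytically to 3/5.

The point is a regular point.


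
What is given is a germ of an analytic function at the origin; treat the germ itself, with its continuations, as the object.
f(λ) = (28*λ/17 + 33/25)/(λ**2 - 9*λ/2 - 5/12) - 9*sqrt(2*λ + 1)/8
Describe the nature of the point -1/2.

The term (-9/8)*sqrt(1 - λ/(-1/2)) has argument 1 - -1/2/(-1/2) = 0 at -1/2: a square-root (algebraic, two-sheeted) branch point; the remaining terms are analytic or single-valued there.

The point is an algebraic (square-root) branch point.


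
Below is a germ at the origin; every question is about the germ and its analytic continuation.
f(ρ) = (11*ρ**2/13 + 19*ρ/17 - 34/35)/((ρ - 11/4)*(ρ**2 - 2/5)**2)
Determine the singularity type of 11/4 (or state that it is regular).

The point is a pole of order 1.

The denominator factor ρ - 11/4 vanishes at 11/4 and appears to the power 1; the numerator there equals 1052101/123760, nonzero, and no other factor vanishes.
Hence a pole whose order is the multiplicity, 1.


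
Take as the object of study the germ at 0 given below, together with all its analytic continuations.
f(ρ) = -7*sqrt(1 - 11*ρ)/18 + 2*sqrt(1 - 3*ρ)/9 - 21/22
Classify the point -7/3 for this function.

There is no denominator, hence no pole anywhere.
Branch term sqrt(1 - ρ/(1/11)): argument at -7/3 is 80/3, nonzero, so -7/3 is not its branch point (a point on a principal cut is still regular for the continued germ).
Branch term sqrt(1 - ρ/(1/3)): argument at -7/3 is 8, nonzero, so -7/3 is not its branch point (a point on a principal cut is still regular for the continued germ).
So the germ continues analytically to -7/3.

The point is a regular point.


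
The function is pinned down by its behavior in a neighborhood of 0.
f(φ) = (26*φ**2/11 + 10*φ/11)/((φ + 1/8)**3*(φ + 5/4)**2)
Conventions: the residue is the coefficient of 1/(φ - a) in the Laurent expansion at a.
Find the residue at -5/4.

At the order-2 pole -5/4 set g(φ) = (φ - (-5/4))^2*f(φ) = (26*φ**2/11 + 10*φ/11)/(φ + 1/8)**3.
Order-2 pole: residue = g'(a); g'(-5/4) = -10240/8019, so the residue is -10240/8019.

The residue is -10240/8019.


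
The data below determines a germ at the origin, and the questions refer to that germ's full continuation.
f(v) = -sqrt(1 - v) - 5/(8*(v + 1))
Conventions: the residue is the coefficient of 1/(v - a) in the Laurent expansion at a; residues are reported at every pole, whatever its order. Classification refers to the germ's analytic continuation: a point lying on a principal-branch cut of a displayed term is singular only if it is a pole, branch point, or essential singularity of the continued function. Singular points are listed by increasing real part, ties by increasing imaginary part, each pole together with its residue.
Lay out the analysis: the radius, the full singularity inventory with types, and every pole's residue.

Denominator factor (v + 1): pole of order 1 at -1, modulus 1.
Branch term (-1)*sqrt(1 - v/(1)): its argument vanishes at v = 1, a square-root branch point, modulus 1.
The radius of convergence is the smallest modulus among the singular points: 1.
The branch term is analytic at -1 and contributes nothing to the residue; only the rational part matters.
At the order-1 pole -1 set g(v) = (v - (-1))*(rational part) = -5/8.
Simple pole: residue = g(a) at a = -1, which is -5/8.
List the singular points by increasing real part (a conjugate pair: the negative imaginary part first).

Radius of convergence at 0: 1.
At -1: a pole of order 1; residue -5/8.
At 1: an algebraic (square-root) branch point.


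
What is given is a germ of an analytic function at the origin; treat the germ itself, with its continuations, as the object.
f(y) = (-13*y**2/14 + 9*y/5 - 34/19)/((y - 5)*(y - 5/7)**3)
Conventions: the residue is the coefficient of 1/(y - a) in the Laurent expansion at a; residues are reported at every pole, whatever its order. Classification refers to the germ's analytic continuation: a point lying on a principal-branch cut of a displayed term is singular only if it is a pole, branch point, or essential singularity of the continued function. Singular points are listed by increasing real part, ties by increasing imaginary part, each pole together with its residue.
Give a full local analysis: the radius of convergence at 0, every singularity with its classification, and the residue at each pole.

Radius of convergence at 0: 5/7.
At 5/7: a pole of order 3; residue 23177/114000.
At 5: a pole of order 1; residue -23177/114000.

Denominator factor (y - 5): pole of order 1 at 5, modulus 5.
Denominator factor (y - 5/7)^3: pole of order 3 at 5/7, modulus 5/7.
The radius of convergence is the smallest modulus among the singular points: 5/7.
At the order-3 pole 5/7 set g(y) = (y - (5/7))^3*f(y) = (-13*y**2/14 + 9*y/5 - 34/19)/(y - 5).
Order-3 pole: residue = g''(a)/2; g''(5/7) = 23177/57000, so the residue is 23177/114000.
At the order-1 pole 5 set g(y) = (y - (5))*f(y) = (-13*y**2/14 + 9*y/5 - 34/19)/(y - 5/7)**3.
Simple pole: residue = g(a) at a = 5, which is -23177/114000.
List the singular points by increasing real part (a conjugate pair: the negative imaginary part first).


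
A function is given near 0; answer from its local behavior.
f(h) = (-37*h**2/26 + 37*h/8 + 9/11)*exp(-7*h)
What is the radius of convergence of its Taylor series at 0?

The radius of convergence is infinite.

The factor exp(-7*h) is entire and contributes no finite singular point.
The polynomial part has no poles.
No finite singular points: the Taylor series at 0 converges everywhere.


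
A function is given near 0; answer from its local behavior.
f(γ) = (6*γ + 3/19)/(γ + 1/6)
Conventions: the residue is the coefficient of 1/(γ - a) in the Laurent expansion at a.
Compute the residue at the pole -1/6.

At the order-1 pole -1/6 set g(γ) = (γ - (-1/6))*f(γ) = 6*γ + 3/19.
Simple pole: residue = g(a) at a = -1/6, which is -16/19.

The residue is -16/19.


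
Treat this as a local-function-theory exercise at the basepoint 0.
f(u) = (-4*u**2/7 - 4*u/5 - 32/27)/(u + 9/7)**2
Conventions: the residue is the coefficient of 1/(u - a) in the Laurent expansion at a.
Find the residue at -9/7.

The residue is 164/245.

At the order-2 pole -9/7 set g(u) = (u - (-9/7))^2*f(u) = -4*u**2/7 - 4*u/5 - 32/27.
Order-2 pole: residue = g'(a); g'(-9/7) = 164/245, so the residue is 164/245.


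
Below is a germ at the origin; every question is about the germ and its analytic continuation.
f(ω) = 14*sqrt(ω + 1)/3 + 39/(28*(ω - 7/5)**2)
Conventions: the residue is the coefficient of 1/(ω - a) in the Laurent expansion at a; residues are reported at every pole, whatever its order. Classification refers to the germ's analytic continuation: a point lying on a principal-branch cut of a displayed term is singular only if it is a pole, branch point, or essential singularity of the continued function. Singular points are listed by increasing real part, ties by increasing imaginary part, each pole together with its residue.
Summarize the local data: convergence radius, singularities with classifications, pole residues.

Denominator factor (ω - 7/5)^2: pole of order 2 at 7/5, modulus 7/5.
Branch term (14/3)*sqrt(1 - ω/(-1)): its argument vanishes at ω = -1, a square-root branch point, modulus 1.
The radius of convergence is the smallest modulus among the singular points: 1.
The branch term is analytic at 7/5 and contributes nothing to the residue; only the rational part matters.
At the order-2 pole 7/5 set g(ω) = (ω - (7/5))^2*(rational part) = 39/28.
Order-2 pole: residue = g'(a); g'(7/5) = 0, so the residue is 0.
List the singular points by increasing real part (a conjugate pair: the negative imaginary part first).

Radius of convergence at 0: 1.
At -1: an algebraic (square-root) branch point.
At 7/5: a pole of order 2; residue 0.


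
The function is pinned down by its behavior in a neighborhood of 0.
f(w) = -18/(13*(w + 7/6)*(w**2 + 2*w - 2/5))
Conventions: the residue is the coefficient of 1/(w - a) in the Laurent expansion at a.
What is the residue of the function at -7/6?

The residue is 3240/3211.

At the order-1 pole -7/6 set g(w) = (w - (-7/6))*f(w) = -18/(13*(w**2 + 2*w - 2/5)).
Simple pole: residue = g(a) at a = -7/6, which is 3240/3211.


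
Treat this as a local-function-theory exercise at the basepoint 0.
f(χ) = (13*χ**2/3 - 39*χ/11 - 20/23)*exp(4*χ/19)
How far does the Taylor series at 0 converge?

The radius of convergence is infinite.

The factor exp(4*χ/19) is entire and contributes no finite singular point.
The polynomial part has no poles.
No finite singular points: the Taylor series at 0 converges everywhere.


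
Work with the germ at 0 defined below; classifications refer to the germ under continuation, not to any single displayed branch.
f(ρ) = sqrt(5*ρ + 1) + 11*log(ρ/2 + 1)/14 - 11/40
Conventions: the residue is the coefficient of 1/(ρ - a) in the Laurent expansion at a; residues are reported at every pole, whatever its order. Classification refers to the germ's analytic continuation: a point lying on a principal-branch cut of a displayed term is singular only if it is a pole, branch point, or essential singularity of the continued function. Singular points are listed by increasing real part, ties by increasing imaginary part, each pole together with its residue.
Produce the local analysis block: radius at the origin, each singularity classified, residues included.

Radius of convergence at 0: 1/5.
At -2: a logarithmic branch point.
At -1/5: an algebraic (square-root) branch point.

Branch term (1)*sqrt(1 - ρ/(-1/5)): its argument vanishes at ρ = -1/5, a square-root branch point, modulus 1/5.
Branch term (11/14)*log(1 - ρ/(-2)): its argument vanishes at ρ = -2, a logarithmic branch point, modulus 2.
The radius of convergence is the smallest modulus among the singular points: 1/5.
List the singular points by increasing real part (a conjugate pair: the negative imaginary part first).


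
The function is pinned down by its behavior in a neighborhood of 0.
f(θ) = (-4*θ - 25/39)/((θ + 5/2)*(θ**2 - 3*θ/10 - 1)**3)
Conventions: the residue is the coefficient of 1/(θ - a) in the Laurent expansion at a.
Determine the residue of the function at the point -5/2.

At the order-1 pole -5/2 set g(θ) = (θ - (-5/2))*f(θ) = (-4*θ - 25/39)/(θ**2 - 3*θ/10 - 1)**3.
Simple pole: residue = g(a) at a = -5/2, which is 365/8424.

The residue is 365/8424.


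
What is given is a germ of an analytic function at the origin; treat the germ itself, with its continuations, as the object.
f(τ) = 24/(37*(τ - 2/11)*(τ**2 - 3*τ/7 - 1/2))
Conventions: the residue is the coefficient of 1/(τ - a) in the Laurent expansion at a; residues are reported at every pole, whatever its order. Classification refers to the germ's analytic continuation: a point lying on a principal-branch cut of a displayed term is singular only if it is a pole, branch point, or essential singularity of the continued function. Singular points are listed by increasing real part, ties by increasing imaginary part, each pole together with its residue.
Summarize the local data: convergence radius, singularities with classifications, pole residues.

Radius of convergence at 0: 2/11.
At 3/14 - (1/14)*sqrt(107): a pole of order 1; residue 20328/34151 + (9240/3654157)*sqrt(107).
At 2/11: a pole of order 1; residue -40656/34151.
At 3/14 + (1/14)*sqrt(107): a pole of order 1; residue 20328/34151 - (9240/3654157)*sqrt(107).

Denominator factor (τ**2 - 3*τ/7 - 1/2): discriminant 107/49, real irrational roots 3/14 + (1/14)*sqrt(107) and 3/14 - (1/14)*sqrt(107); poles of order 1, moduli 3/14 + (1/14)*sqrt(107) and -3/14 + (1/14)*sqrt(107).
Denominator factor (τ - 2/11): pole of order 1 at 2/11, modulus 2/11.
The radius of convergence is the smallest modulus among the singular points: 2/11.
The factor τ**2 - 3*τ/7 - 1/2 splits as (τ - a)(τ - a') with a = 3/14 - (1/14)*sqrt(107), a' = 3/14 + (1/14)*sqrt(107). At the order-1 pole a set g(τ) = (τ - a)*f(τ) = [24/(37*(τ - 2/11))] / (τ - a').
Simple pole: residue = g(a) at a = 3/14 - (1/14)*sqrt(107), which is 20328/34151 + (9240/3654157)*sqrt(107).
At the order-1 pole 2/11 set g(τ) = (τ - (2/11))*f(τ) = 24/(37*(τ**2 - 3*τ/7 - 1/2)).
Simple pole: residue = g(a) at a = 2/11, which is -40656/34151.
The factor τ**2 - 3*τ/7 - 1/2 splits as (τ - a)(τ - a') with a = 3/14 + (1/14)*sqrt(107), a' = 3/14 - (1/14)*sqrt(107). At the order-1 pole a set g(τ) = (τ - a)*f(τ) = [24/(37*(τ - 2/11))] / (τ - a').
Simple pole: residue = g(a) at a = 3/14 + (1/14)*sqrt(107), which is 20328/34151 - (9240/3654157)*sqrt(107).
List the singular points by increasing real part (a conjugate pair: the negative imaginary part first).


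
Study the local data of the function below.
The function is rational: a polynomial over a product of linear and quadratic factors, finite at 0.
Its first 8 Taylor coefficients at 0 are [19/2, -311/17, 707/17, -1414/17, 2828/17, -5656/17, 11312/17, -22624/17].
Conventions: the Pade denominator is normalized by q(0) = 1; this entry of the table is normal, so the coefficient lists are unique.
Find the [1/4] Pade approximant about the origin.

Taylor coefficients needed (read off): a_0 = 19/2, a_1 = -311/17, a_2 = 707/17, a_3 = -1414/17, a_4 = 2828/17, a_5 = -5656/17.
Write the denominator as Q(μ) = 1 + q1*μ + q2*μ^2 + q3*μ^3 + q4*μ^4. Requiring Q*f - P = O(μ^6) with deg P <= 1 kills the coefficients of μ^2..μ^5 in Q*f:
  μ^2: a_2 + q1*a_1 + q2*a_0 = 0, i.e. 707/17 + (-311/17)*q1 + (19/2)*q2 = 0.
  μ^3: a_3 + q1*a_2 + q2*a_1 + q3*a_0 = 0, i.e. -1414/17 + (707/17)*q1 + (-311/17)*q2 + (19/2)*q3 = 0.
  μ^4: a_4 + q1*a_3 + q2*a_2 + q3*a_1 + q4*a_0 = 0, i.e. 2828/17 + (-1414/17)*q1 + (707/17)*q2 + (-311/17)*q3 + (19/2)*q4 = 0.
  μ^5: a_5 + q1*a_4 + q2*a_3 + q3*a_2 + q4*a_1 = 0, i.e. -5656/17 + (2828/17)*q1 + (-1414/17)*q2 + (707/17)*q3 + (-311/17)*q4 = 0.
Solving this linear system: q1 = 926826096/1153568593, q2 = -3265201730/1153568593, q3 = -245187600/1153568593, q4 = 1736745500/1153568593.
The numerator is Q*f truncated at degree 1: P0 = a_0 = 19/2; P1 = a_1 + q1*a_0 = -209077417919/19610666081.

The Pade approximant has numerator coefficients [19/2, -209077417919/19610666081]; denominator coefficients [1, 926826096/1153568593, -3265201730/1153568593, -245187600/1153568593, 1736745500/1153568593].


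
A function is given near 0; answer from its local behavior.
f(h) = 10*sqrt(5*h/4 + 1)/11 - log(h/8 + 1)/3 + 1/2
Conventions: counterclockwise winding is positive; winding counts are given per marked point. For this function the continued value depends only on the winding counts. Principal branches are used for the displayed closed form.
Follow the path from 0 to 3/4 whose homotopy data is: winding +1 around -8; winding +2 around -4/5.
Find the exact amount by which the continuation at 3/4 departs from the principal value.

Continued minus principal equals -(2/3)*pi*i.

The rational part is single-valued and drops out of the difference; each branch term changes only by its own monodromy.
(-1/3)*log(1 - h/(-8)): each positive loop around -8 adds 2*pi*i to the log, so winding +1 contributes (-1/3)*(1)*2*pi*i = -(2/3)*pi*i.
(10/11)*sqrt(1 - h/(-4/5)): winding +2 is even, the square root returns to the same sheet, contribution 0.
Summing the contributions at h = 3/4 gives -(2/3)*pi*i.


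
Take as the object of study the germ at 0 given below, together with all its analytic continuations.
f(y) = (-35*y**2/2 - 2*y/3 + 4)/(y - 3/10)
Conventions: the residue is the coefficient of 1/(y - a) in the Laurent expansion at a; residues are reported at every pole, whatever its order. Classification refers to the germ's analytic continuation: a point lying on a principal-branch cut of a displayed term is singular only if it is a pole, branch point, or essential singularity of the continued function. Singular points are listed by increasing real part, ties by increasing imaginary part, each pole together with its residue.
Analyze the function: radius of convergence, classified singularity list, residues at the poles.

Denominator factor (y - 3/10): pole of order 1 at 3/10, modulus 3/10.
The radius of convergence is the smallest modulus among the singular points: 3/10.
At the order-1 pole 3/10 set g(y) = (y - (3/10))*f(y) = -35*y**2/2 - 2*y/3 + 4.
Simple pole: residue = g(a) at a = 3/10, which is 89/40.

Radius of convergence at 0: 3/10.
At 3/10: a pole of order 1; residue 89/40.


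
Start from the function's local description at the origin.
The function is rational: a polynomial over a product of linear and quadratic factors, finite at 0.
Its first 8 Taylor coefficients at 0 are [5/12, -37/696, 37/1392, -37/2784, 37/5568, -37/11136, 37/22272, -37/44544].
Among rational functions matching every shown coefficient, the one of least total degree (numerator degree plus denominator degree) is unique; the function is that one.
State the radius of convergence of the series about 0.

The radius of convergence is 2.

No rational of total degree below 2 reproduces all 8 coefficients; solving the [1/1] Pade equations on them gives f(λ) = (9*λ/29 + 5/6)/(λ + 2), whose expansion matches every shown term.
Denominator factor (λ + 2): pole of order 1 at -2, modulus 2.
The radius of convergence is the smallest modulus among the singular points: 2.


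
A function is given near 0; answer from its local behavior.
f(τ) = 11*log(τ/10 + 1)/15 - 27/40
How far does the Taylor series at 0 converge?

The radius of convergence is 10.

Branch term (11/15)*log(1 - τ/(-10)): its argument vanishes at τ = -10, a logarithmic branch point, modulus 10.
The radius of convergence is the smallest modulus among the singular points: 10.


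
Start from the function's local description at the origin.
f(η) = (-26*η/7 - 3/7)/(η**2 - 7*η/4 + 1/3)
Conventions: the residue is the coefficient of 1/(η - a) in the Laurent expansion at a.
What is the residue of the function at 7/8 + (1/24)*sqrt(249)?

The residue is -13/7 - (103/581)*sqrt(249).

The factor η**2 - 7*η/4 + 1/3 splits as (η - a)(η - a') with a = 7/8 + (1/24)*sqrt(249), a' = 7/8 - (1/24)*sqrt(249). At the order-1 pole a set g(η) = (η - a)*f(η) = [-26*η/7 - 3/7] / (η - a').
Simple pole: residue = g(a) at a = 7/8 + (1/24)*sqrt(249), which is -13/7 - (103/581)*sqrt(249).


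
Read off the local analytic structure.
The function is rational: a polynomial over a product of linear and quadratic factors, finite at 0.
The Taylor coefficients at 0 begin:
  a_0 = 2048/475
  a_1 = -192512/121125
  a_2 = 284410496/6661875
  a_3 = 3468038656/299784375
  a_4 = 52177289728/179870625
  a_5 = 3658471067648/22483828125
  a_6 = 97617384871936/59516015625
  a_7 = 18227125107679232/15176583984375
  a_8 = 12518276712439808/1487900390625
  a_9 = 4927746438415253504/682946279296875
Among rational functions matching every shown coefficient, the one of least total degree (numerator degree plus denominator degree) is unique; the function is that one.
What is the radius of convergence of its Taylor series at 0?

The radius of convergence is 1/2.

No rational of total degree below 8 reproduces all 10 coefficients; solving the [2/6] Pade equations on them gives f(ρ) = (37*ρ**2/22 - 16*ρ/17 + 8/19)/((ρ - 1/2)**2*(ρ**2 - 2*ρ/3 - 5/8)**2), whose expansion matches every shown term.
Denominator factor (ρ - 1/2)^2: pole of order 2 at 1/2, modulus 1/2.
Denominator factor (ρ**2 - 2*ρ/3 - 5/8)^2: discriminant 53/18, real irrational roots 1/3 + (1/12)*sqrt(106) and 1/3 - (1/12)*sqrt(106); poles of order 2, moduli 1/3 + (1/12)*sqrt(106) and -1/3 + (1/12)*sqrt(106).
The radius of convergence is the smallest modulus among the singular points: 1/2.


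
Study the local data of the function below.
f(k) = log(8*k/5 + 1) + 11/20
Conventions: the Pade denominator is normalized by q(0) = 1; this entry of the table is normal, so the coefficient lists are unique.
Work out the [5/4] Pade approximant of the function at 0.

The Pade approximant has numerator coefficients [11/20, 32/9, 304/45, 7424/1575, 24064/23625, 16384/984375]; denominator coefficients [1, 32/9, 64/15, 1024/525, 2048/7875].

Taylor coefficients needed (expand at 0): a_0 = 11/20, a_1 = 8/5, a_2 = -32/25, a_3 = 512/375, a_4 = -1024/625, a_5 = 32768/15625, a_6 = -131072/46875, a_7 = 2097152/546875, a_8 = -2097152/390625, a_9 = 134217728/17578125.
Write the denominator as Q(k) = 1 + q1*k + q2*k^2 + q3*k^3 + q4*k^4. Requiring Q*f - P = O(k^10) with deg P <= 5 kills the coefficients of k^6..k^9 in Q*f:
  k^6: a_6 + q1*a_5 + q2*a_4 + q3*a_3 + q4*a_2 = 0, i.e. -131072/46875 + (32768/15625)*q1 + (-1024/625)*q2 + (512/375)*q3 + (-32/25)*q4 = 0.
  k^7: a_7 + q1*a_6 + q2*a_5 + q3*a_4 + q4*a_3 = 0, i.e. 2097152/546875 + (-131072/46875)*q1 + (32768/15625)*q2 + (-1024/625)*q3 + (512/375)*q4 = 0.
  k^8: a_8 + q1*a_7 + q2*a_6 + q3*a_5 + q4*a_4 = 0, i.e. -2097152/390625 + (2097152/546875)*q1 + (-131072/46875)*q2 + (32768/15625)*q3 + (-1024/625)*q4 = 0.
  k^9: a_9 + q1*a_8 + q2*a_7 + q3*a_6 + q4*a_5 = 0, i.e. 134217728/17578125 + (-2097152/390625)*q1 + (2097152/546875)*q2 + (-131072/46875)*q3 + (32768/15625)*q4 = 0.
Solving this linear system: q1 = 32/9, q2 = 64/15, q3 = 1024/525, q4 = 2048/7875.
The numerator is Q*f truncated at degree 5: P0 = a_0 = 11/20; P1 = a_1 + q1*a_0 = 32/9; P2 = a_2 + q1*a_1 + q2*a_0 = 304/45; P3 = a_3 + q1*a_2 + q2*a_1 + q3*a_0 = 7424/1575; P4 = a_4 + q1*a_3 + q2*a_2 + q3*a_1 + q4*a_0 = 24064/23625; P5 = a_5 + q1*a_4 + q2*a_3 + q3*a_2 + q4*a_1 = 16384/984375.


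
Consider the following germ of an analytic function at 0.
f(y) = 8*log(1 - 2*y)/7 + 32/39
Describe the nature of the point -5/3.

The point is a regular point.

There is no denominator, hence no pole anywhere.
Branch term log(1 - y/(1/2)): argument at -5/3 is 13/3, nonzero, so -5/3 is not its branch point (a point on a principal cut is still regular for the continued germ).
So the germ continues analytically to -5/3.


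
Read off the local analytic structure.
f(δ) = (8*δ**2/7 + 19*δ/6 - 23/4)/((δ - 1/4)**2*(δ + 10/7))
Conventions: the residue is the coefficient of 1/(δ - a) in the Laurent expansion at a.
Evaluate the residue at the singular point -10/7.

At the order-1 pole -10/7 set g(δ) = (δ - (-10/7))*f(δ) = (8*δ**2/7 + 19*δ/6 - 23/4)/(δ - 1/4)**2.
Simple pole: residue = g(a) at a = -10/7, which is -130748/46389.

The residue is -130748/46389.


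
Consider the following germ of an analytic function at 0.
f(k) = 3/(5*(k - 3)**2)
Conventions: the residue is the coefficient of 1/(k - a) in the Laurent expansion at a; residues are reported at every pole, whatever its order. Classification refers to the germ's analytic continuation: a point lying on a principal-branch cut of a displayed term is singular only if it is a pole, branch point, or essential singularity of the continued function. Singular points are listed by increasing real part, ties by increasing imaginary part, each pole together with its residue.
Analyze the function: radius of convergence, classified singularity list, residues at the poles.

Radius of convergence at 0: 3.
At 3: a pole of order 2; residue 0.

Denominator factor (k - 3)^2: pole of order 2 at 3, modulus 3.
The radius of convergence is the smallest modulus among the singular points: 3.
At the order-2 pole 3 set g(k) = (k - (3))^2*f(k) = 3/5.
Order-2 pole: residue = g'(a); g'(3) = 0, so the residue is 0.


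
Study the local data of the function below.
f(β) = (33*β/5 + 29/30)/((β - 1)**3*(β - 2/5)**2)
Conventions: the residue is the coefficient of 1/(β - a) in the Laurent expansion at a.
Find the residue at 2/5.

At the order-2 pole 2/5 set g(β) = (β - (2/5))^2*f(β) = (33*β/5 + 29/30)/(β - 1)**3.
Order-2 pole: residue = g'(a); g'(2/5) = -18475/162, so the residue is -18475/162.

The residue is -18475/162.


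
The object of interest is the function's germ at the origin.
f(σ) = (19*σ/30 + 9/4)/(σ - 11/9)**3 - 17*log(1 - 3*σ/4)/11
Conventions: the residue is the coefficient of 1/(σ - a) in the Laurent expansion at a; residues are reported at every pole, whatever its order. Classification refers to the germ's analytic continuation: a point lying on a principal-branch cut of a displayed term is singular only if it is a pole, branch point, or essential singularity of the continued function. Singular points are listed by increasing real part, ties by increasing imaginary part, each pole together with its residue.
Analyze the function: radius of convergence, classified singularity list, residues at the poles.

Radius of convergence at 0: 11/9.
At 11/9: a pole of order 3; residue 0.
At 4/3: a logarithmic branch point.

Denominator factor (σ - 11/9)^3: pole of order 3 at 11/9, modulus 11/9.
Branch term (-17/11)*log(1 - σ/(4/3)): its argument vanishes at σ = 4/3, a logarithmic branch point, modulus 4/3.
The radius of convergence is the smallest modulus among the singular points: 11/9.
The branch term is analytic at 11/9 and contributes nothing to the residue; only the rational part matters.
At the order-3 pole 11/9 set g(σ) = (σ - (11/9))^3*(rational part) = 19*σ/30 + 9/4.
Order-3 pole: residue = g''(a)/2; g''(11/9) = 0, so the residue is 0.
List the singular points by increasing real part (a conjugate pair: the negative imaginary part first).


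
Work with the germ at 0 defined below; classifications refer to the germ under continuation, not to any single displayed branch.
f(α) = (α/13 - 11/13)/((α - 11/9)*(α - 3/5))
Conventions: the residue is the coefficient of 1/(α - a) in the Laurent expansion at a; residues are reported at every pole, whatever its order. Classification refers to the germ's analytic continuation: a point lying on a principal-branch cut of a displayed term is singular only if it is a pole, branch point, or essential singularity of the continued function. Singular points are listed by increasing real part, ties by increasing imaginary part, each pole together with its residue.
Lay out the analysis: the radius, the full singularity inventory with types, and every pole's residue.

Radius of convergence at 0: 3/5.
At 3/5: a pole of order 1; residue 9/7.
At 11/9: a pole of order 1; residue -110/91.

Denominator factor (α - 3/5): pole of order 1 at 3/5, modulus 3/5.
Denominator factor (α - 11/9): pole of order 1 at 11/9, modulus 11/9.
The radius of convergence is the smallest modulus among the singular points: 3/5.
At the order-1 pole 3/5 set g(α) = (α - (3/5))*f(α) = (α/13 - 11/13)/(α - 11/9).
Simple pole: residue = g(a) at a = 3/5, which is 9/7.
At the order-1 pole 11/9 set g(α) = (α - (11/9))*f(α) = (α/13 - 11/13)/(α - 3/5).
Simple pole: residue = g(a) at a = 11/9, which is -110/91.
List the singular points by increasing real part (a conjugate pair: the negative imaginary part first).


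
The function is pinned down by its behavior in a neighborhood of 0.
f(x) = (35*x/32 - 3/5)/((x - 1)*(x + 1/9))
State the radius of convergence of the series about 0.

The radius of convergence is 1/9.

Denominator factor (x - 1): pole of order 1 at 1, modulus 1.
Denominator factor (x + 1/9): pole of order 1 at -1/9, modulus 1/9.
The radius of convergence is the smallest modulus among the singular points: 1/9.


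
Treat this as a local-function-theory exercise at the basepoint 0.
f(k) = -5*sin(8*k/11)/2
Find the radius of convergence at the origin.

The factor sin(8*k/11) is entire and contributes no finite singular point.
The polynomial part has no poles.
No finite singular points: the Taylor series at 0 converges everywhere.

The radius of convergence is infinite.


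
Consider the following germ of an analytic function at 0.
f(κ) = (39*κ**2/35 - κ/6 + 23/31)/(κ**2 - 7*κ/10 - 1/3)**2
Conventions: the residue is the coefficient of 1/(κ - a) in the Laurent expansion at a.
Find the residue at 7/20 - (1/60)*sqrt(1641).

The residue is (406450/64928353)*sqrt(1641).

The factor κ**2 - 7*κ/10 - 1/3 splits as (κ - a)(κ - a') with a = 7/20 - (1/60)*sqrt(1641), a' = 7/20 + (1/60)*sqrt(1641). At the order-2 pole a set g(κ) = (κ - a)^2*f(κ) = [39*κ**2/35 - κ/6 + 23/31] / (κ - a')^2.
Order-2 pole: residue = g'(a); g'(7/20 - (1/60)*sqrt(1641)) = (406450/64928353)*sqrt(1641), so the residue is (406450/64928353)*sqrt(1641).


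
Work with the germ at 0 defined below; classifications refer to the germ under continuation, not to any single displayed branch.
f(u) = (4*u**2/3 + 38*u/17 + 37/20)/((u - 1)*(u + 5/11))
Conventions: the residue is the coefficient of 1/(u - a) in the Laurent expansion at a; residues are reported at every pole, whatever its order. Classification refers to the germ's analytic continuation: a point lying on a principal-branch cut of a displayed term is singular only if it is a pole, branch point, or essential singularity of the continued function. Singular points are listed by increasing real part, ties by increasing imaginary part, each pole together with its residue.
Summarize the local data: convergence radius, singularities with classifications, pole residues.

Radius of convergence at 0: 5/11.
At -5/11: a pole of order 1; residue -136927/179520.
At 1: a pole of order 1; residue 60797/16320.

Denominator factor (u + 5/11): pole of order 1 at -5/11, modulus 5/11.
Denominator factor (u - 1): pole of order 1 at 1, modulus 1.
The radius of convergence is the smallest modulus among the singular points: 5/11.
At the order-1 pole -5/11 set g(u) = (u - (-5/11))*f(u) = (4*u**2/3 + 38*u/17 + 37/20)/(u - 1).
Simple pole: residue = g(a) at a = -5/11, which is -136927/179520.
At the order-1 pole 1 set g(u) = (u - (1))*f(u) = (4*u**2/3 + 38*u/17 + 37/20)/(u + 5/11).
Simple pole: residue = g(a) at a = 1, which is 60797/16320.
List the singular points by increasing real part (a conjugate pair: the negative imaginary part first).


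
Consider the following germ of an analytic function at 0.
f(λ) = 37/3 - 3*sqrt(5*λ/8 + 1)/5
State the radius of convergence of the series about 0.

Branch term (-3/5)*sqrt(1 - λ/(-8/5)): its argument vanishes at λ = -8/5, a square-root branch point, modulus 8/5.
The radius of convergence is the smallest modulus among the singular points: 8/5.

The radius of convergence is 8/5.


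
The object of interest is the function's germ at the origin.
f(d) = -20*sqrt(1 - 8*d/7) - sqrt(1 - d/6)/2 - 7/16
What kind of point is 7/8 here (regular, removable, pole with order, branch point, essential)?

The term (-20)*sqrt(1 - d/(7/8)) has argument 1 - 7/8/(7/8) = 0 at 7/8: a square-root (algebraic, two-sheeted) branch point; the remaining terms are analytic or single-valued there.

The point is an algebraic (square-root) branch point.


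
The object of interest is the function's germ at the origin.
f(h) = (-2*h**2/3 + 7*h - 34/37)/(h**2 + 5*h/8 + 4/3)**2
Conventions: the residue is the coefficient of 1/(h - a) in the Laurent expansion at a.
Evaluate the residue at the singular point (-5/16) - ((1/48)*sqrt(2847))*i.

The factor h**2 + 5*h/8 + 4/3 splits as (h - a)(h - a') with a = (-5/16) - ((1/48)*sqrt(2847))*i, a' = (-5/16) + ((1/48)*sqrt(2847))*i. At the order-2 pole a set g(h) = (h - a)^2*f(h) = [-2*h**2/3 + 7*h - 34/37] / (h - a')^2.
Order-2 pole: residue = g'(a); g'((-5/16) - ((1/48)*sqrt(2847))*i) = -((1362368/99966711)*sqrt(2847))*i, so the residue is -((1362368/99966711)*sqrt(2847))*i.

The residue is -((1362368/99966711)*sqrt(2847))*i.


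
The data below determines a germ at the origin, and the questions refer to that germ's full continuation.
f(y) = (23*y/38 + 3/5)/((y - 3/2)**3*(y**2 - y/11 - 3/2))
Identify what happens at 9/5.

The point is a regular point.

Denominator factors: y - 3/2 = 3/10 at y = 9/5; y**2 - y/11 - 3/2 = 867/550 at y = 9/5 — none vanishes.
So the germ continues analytically to 9/5.


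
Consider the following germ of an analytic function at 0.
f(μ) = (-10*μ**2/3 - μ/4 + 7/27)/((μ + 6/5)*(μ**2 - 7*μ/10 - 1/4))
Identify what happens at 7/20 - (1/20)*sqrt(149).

The point is a pole of order 1.

The denominator factor μ**2 - 7*μ/10 - 1/4 vanishes at 7/20 - (1/20)*sqrt(149) and appears to the power 1; the numerator there equals -3193/2160 + (31/240)*sqrt(149), nonzero, and no other factor vanishes.
Hence a pole whose order is the multiplicity, 1.


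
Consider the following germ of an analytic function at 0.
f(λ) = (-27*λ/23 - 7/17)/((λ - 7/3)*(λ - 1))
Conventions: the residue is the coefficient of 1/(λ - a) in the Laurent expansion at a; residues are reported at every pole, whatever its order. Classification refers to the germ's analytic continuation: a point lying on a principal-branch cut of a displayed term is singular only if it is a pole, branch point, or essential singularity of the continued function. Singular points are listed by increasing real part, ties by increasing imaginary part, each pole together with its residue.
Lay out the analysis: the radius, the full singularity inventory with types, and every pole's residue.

Radius of convergence at 0: 1.
At 1: a pole of order 1; residue 465/391.
At 7/3: a pole of order 1; residue -924/391.

Denominator factor (λ - 1): pole of order 1 at 1, modulus 1.
Denominator factor (λ - 7/3): pole of order 1 at 7/3, modulus 7/3.
The radius of convergence is the smallest modulus among the singular points: 1.
At the order-1 pole 1 set g(λ) = (λ - (1))*f(λ) = (-27*λ/23 - 7/17)/(λ - 7/3).
Simple pole: residue = g(a) at a = 1, which is 465/391.
At the order-1 pole 7/3 set g(λ) = (λ - (7/3))*f(λ) = (-27*λ/23 - 7/17)/(λ - 1).
Simple pole: residue = g(a) at a = 7/3, which is -924/391.
List the singular points by increasing real part (a conjugate pair: the negative imaginary part first).


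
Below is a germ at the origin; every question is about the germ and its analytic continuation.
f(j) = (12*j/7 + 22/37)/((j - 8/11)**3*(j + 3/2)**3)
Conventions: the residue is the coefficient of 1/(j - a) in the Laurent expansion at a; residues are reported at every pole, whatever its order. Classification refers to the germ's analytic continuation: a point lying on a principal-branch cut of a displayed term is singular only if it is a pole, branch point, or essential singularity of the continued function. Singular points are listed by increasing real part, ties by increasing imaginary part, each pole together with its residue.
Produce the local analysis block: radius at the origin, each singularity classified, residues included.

Denominator factor (j + 3/2)^3: pole of order 3 at -3/2, modulus 3/2.
Denominator factor (j - 8/11)^3: pole of order 3 at 8/11, modulus 8/11.
The radius of convergence is the smallest modulus among the singular points: 8/11.
At the order-3 pole -3/2 set g(j) = (j - (-3/2))^3*f(j) = (12*j/7 + 22/37)/(j - 8/11)**3.
Order-3 pole: residue = g''(a)/2; g''(-3/2) = 1085073792/73161089491, so the residue is 542536896/73161089491.
At the order-3 pole 8/11 set g(j) = (j - (8/11))^3*f(j) = (12*j/7 + 22/37)/(j + 3/2)**3.
Order-3 pole: residue = g''(a)/2; g''(8/11) = -1085073792/73161089491, so the residue is -542536896/73161089491.
List the singular points by increasing real part (a conjugate pair: the negative imaginary part first).

Radius of convergence at 0: 8/11.
At -3/2: a pole of order 3; residue 542536896/73161089491.
At 8/11: a pole of order 3; residue -542536896/73161089491.


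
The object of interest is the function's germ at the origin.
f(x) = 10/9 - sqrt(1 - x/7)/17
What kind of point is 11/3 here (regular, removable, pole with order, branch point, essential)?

The point is a regular point.

There is no denominator, hence no pole anywhere.
Branch term sqrt(1 - x/(7)): argument at 11/3 is 10/21, nonzero, so 11/3 is not its branch point (a point on a principal cut is still regular for the continued germ).
So the germ continues analytically to 11/3.


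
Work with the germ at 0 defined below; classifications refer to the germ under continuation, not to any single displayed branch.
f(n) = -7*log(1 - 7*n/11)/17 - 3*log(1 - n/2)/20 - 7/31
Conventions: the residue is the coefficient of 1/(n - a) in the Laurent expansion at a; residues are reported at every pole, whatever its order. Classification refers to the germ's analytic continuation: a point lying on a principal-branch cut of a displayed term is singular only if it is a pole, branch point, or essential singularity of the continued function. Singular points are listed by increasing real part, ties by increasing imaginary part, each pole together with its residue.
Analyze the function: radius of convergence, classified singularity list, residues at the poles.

Branch term (-7/17)*log(1 - n/(11/7)): its argument vanishes at n = 11/7, a logarithmic branch point, modulus 11/7.
Branch term (-3/20)*log(1 - n/(2)): its argument vanishes at n = 2, a logarithmic branch point, modulus 2.
The radius of convergence is the smallest modulus among the singular points: 11/7.
List the singular points by increasing real part (a conjugate pair: the negative imaginary part first).

Radius of convergence at 0: 11/7.
At 11/7: a logarithmic branch point.
At 2: a logarithmic branch point.


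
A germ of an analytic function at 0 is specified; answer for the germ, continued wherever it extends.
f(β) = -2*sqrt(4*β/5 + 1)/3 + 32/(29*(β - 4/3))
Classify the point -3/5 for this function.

The point is a regular point.

Denominator factors: β - 4/3 = -29/15 at β = -3/5 — none vanishes.
Branch term sqrt(1 - β/(-5/4)): argument at -3/5 is 13/25, nonzero, so -3/5 is not its branch point (a point on a principal cut is still regular for the continued germ).
So the germ continues analytically to -3/5.
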